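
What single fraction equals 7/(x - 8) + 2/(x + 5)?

Common denominator (x - 8)(x + 5). Numerator: 7(x + 5) + 2(x - 8) = (7x + 35) + (2x - 16) = 9x + 19
Result: (9x + 19)/[(x - 8)(x + 5)]


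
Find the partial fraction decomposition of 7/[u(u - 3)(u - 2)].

Using cover-up method: α = 7/6, β = 7/3, γ = -7/2
Result: (7/6)/u + (7/3)/(u - 3) - (7/2)/(u - 2)


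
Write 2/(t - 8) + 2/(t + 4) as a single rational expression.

Common denominator (t - 8)(t + 4). Numerator: 2(t + 4) + 2(t - 8) = (2t + 8) + (2t - 16) = 4t - 8
Result: (4t - 8)/[(t - 8)(t + 4)]


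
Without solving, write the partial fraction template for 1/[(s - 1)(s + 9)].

Distinct linear factors: P/(s - 1) + Q/(s + 9)


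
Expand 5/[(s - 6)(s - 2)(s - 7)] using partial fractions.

Using cover-up method: P = -5/4, Q = 1/4, R = 1
Result: (-5/4)/(s - 6) + (1/4)/(s - 2) + 1/(s - 7)


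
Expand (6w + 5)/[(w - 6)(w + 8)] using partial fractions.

At w=6: α = (6·6 + 5)/(6 + 8) = 41/14. At w=-8: β = (6·(-8) + 5)/(-8 - 6) = 43/14
Result: (41/14)/(w - 6) + (43/14)/(w + 8)


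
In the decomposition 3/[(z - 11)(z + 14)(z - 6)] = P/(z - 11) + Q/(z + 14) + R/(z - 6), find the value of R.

Cover-up at z = 6: R = 3/[(6 - 11)(6 + 14)] = 3/[(-5)(20)] = -3/100


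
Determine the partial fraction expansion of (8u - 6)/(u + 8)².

(8u - 6) = α(u + 8) + β. At u = -8: β = 8·(-8) - 6 = -70. Coeff of u: α = 8
Result: 8/(u + 8) - 70/(u + 8)²


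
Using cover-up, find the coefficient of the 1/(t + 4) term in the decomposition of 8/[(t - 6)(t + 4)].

Cover (t + 4), set t=-4: 8/((t - 6) at t=-4) = 8/(-10) = -4/5


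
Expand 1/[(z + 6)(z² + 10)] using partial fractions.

Cover-up at z = -6: A = 1/((-6)² + 10) = 1/46. Then B = -A = -1/46, C = -A·(0 - 6) = 3/23
Result: (1/46)/(z + 6) - ((1/46)z - 3/23)/(z² + 10)


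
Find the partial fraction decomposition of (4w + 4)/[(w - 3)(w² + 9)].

At w=3: P = (4·3 + 4)/(3² + 9) = 8/9. Q = -P = -8/9, R = 4 - 3·P = 4/3
Result: (8/9)/(w - 3) - ((8/9)w - 4/3)/(w² + 9)


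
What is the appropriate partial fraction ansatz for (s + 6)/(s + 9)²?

Repeated linear factor: P/(s + 9) + Q/(s + 9)²


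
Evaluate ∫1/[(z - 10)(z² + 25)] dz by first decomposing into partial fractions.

Cover-up at z=10: α = 1/(10²+25) = 1/125. Coeff matching: β = -1/125, γ = -2/25. Decomposition: (1/125)/(z - 10) - ((1/125)z + 2/25)/(z² + 25). Integrate: linear → ln, quadratic → (1/2)ln + arctan: (1/125) ln|(z - 10)| - (1/250) ln(z² + 25) - (2/125) arctan(z/5) + C


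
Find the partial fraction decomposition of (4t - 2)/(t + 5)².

(4t - 2) = P(t + 5) + Q. At t = -5: Q = 4·(-5) - 2 = -22. Coeff of t: P = 4
Result: 4/(t + 5) - 22/(t + 5)²


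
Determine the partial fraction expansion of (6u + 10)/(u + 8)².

(6u + 10) = P(u + 8) + Q. At u = -8: Q = 6·(-8) + 10 = -38. Coeff of u: P = 6
Result: 6/(u + 8) - 38/(u + 8)²


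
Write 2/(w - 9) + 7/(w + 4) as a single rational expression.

Common denominator (w - 9)(w + 4). Numerator: 2(w + 4) + 7(w - 9) = (2w + 8) + (7w - 63) = 9w - 55
Result: (9w - 55)/[(w - 9)(w + 4)]


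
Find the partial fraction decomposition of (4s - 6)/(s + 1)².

(4s - 6) = P(s + 1) + Q. At s = -1: Q = 4·(-1) - 6 = -10. Coeff of s: P = 4
Result: 4/(s + 1) - 10/(s + 1)²


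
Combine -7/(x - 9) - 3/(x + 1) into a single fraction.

Common denominator (x - 9)(x + 1). Numerator: -7(x + 1) - 3(x - 9) = (-7x - 7) - (3x - 27) = -10x + 20
Result: (-10x + 20)/[(x - 9)(x + 1)]


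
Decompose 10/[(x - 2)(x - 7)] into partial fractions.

10/(x - 2)(x - 7) = α/(x - 2) + β/(x - 7). α = 10/(2 - 7) = -2, β = 10/(7 - 2) = 2
Result: -2/(x - 2) + 2/(x - 7)


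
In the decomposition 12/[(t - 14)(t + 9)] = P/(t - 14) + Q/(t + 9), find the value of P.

Cover-up at t = 14: P = 12/(14 + 9) = 12/23


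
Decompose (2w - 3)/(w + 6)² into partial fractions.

(2w - 3) = α(w + 6) + β. At w = -6: β = 2·(-6) - 3 = -15. Coeff of w: α = 2
Result: 2/(w + 6) - 15/(w + 6)²


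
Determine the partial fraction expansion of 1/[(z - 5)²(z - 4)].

Cover-up at z=4: R = 1/(4 - 5)² = 1. Cover-up at z=5: Q = 1/(5 - 4) = 1. Comparing z² coeff: P = -R = -1
Result: -1/(z - 5) + 1/(z - 5)² + 1/(z - 4)


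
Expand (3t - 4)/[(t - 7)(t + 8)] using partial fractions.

At t=7: P = (3·7 - 4)/(7 + 8) = 17/15. At t=-8: Q = (3·(-8) - 4)/(-8 - 7) = 28/15
Result: (17/15)/(t - 7) + (28/15)/(t + 8)


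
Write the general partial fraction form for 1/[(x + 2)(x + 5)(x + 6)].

Three distinct linear factors: α/(x + 2) + β/(x + 5) + γ/(x + 6)


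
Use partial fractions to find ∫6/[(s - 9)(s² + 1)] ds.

Cover-up at s=9: A = 6/(9²+1) = 3/41. Coeff matching: B = -3/41, C = -27/41. Decomposition: (3/41)/(s - 9) - ((3/41)s + 27/41)/(s² + 1). Integrate: linear → ln, quadratic → (1/2)ln + arctan: (3/41) ln|(s - 9)| - (3/82) ln(s² + 1) - (27/41) arctan(s) + C


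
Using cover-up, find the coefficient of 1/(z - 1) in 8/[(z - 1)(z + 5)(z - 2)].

Cover (z - 1), set z=1: 8/[(1 + 5)(1 - 2)] = -4/3


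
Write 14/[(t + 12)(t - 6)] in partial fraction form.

14/(t + 12)(t - 6) = P/(t + 12) + Q/(t - 6). P = 14/(-12 - 6) = -7/9, Q = 14/(6 + 12) = 7/9
Result: (-7/9)/(t + 12) + (7/9)/(t - 6)


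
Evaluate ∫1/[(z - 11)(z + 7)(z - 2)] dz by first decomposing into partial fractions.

Cover-up: P = 1/162, Q = 1/162, R = -1/81. Decomposition: (1/162)/(z - 11) + (1/162)/(z + 7) - (1/81)/(z - 2). Integrate each term: (1/162) ln|(z - 11)| + (1/162) ln|(z + 7)| - (1/81) ln|(z - 2)| + C


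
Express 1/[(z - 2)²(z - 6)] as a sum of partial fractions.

Cover-up at z=6: R = 1/(6 - 2)² = 1/16. Cover-up at z=2: Q = 1/(2 - 6) = -1/4. Comparing z² coeff: P = -R = -1/16
Result: (-1/16)/(z - 2) - (1/4)/(z - 2)² + (1/16)/(z - 6)


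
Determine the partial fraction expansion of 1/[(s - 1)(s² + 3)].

Cover-up at s = 1: α = 1/(1² + 3) = 1/4. Then β = -α = -1/4, γ = -α·(0 + 1) = -1/4
Result: (1/4)/(s - 1) - ((1/4)s + 1/4)/(s² + 3)


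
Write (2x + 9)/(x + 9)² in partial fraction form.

(2x + 9) = α(x + 9) + β. At x = -9: β = 2·(-9) + 9 = -9. Coeff of x: α = 2
Result: 2/(x + 9) - 9/(x + 9)²


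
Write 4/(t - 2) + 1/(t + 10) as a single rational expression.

Common denominator (t - 2)(t + 10). Numerator: 4(t + 10) + 1(t - 2) = (4t + 40) + (t - 2) = 5t + 38
Result: (5t + 38)/[(t - 2)(t + 10)]


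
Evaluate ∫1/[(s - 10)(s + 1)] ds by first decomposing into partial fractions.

Decompose: 1/[(s - 10)(s + 1)] = (1/11)/(s - 10) - (1/11)/(s + 1). Integrate each term: (1/11) ln|(s - 10)| - (1/11) ln|(s + 1)| + C


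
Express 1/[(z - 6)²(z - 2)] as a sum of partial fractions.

Cover-up at z=2: C = 1/(2 - 6)² = 1/16. Cover-up at z=6: B = 1/(6 - 2) = 1/4. Comparing z² coeff: A = -C = -1/16
Result: (-1/16)/(z - 6) + (1/4)/(z - 6)² + (1/16)/(z - 2)


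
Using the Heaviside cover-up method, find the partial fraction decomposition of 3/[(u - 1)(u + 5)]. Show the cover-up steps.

Cover (u - 1): set u=1, get P = 3/(1 + 5) = 1/2. Cover (u + 5): set u=-5, get Q = 3/(-5 - 1) = -1/2.
Result: (1/2)/(u - 1) - (1/2)/(u + 5)


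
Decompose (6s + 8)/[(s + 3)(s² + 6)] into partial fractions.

At s=-3: A = (6·(-3) + 8)/((-3)² + 6) = -2/3. B = -A = 2/3, C = 6 - (-3)·A = 4
Result: (-2/3)/(s + 3) + ((2/3)s + 4)/(s² + 6)


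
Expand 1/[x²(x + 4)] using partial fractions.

Cover-up at x=-4: γ = 1/(-4 - 0)² = 1/16. Cover-up at x=0: β = 1/(0 + 4) = 1/4. Comparing x² coeff: α = -γ = -1/16
Result: (-1/16)/x + (1/4)/x² + (1/16)/(x + 4)


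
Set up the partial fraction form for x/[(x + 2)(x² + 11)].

Linear + irreducible quadratic: α/(x + 2) + (βx + γ)/(x² + 11)


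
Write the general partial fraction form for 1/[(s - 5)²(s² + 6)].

Repeated linear + quadratic: A/(s - 5) + B/(s - 5)² + (Cs + D)/(s² + 6)


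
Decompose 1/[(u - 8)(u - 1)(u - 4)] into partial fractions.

Using cover-up method: A = 1/28, B = 1/21, C = -1/12
Result: (1/28)/(u - 8) + (1/21)/(u - 1) - (1/12)/(u - 4)


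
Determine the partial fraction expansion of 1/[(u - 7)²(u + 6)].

Cover-up at u=-6: γ = 1/(-6 - 7)² = 1/169. Cover-up at u=7: β = 1/(7 + 6) = 1/13. Comparing u² coeff: α = -γ = -1/169
Result: (-1/169)/(u - 7) + (1/13)/(u - 7)² + (1/169)/(u + 6)


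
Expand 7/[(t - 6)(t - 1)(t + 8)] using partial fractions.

Using cover-up method: P = 1/10, Q = -7/45, R = 1/18
Result: (1/10)/(t - 6) - (7/45)/(t - 1) + (1/18)/(t + 8)


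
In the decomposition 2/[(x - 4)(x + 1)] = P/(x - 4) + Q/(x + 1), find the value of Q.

Cover-up at x = -1: Q = 2/(-1 - 4) = -2/5


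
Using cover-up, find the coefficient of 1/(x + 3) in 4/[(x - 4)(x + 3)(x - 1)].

Cover (x + 3), set x=-3: 4/[(-3 - 4)(-3 - 1)] = 1/7


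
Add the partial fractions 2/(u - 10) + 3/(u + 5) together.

Common denominator (u - 10)(u + 5). Numerator: 2(u + 5) + 3(u - 10) = (2u + 10) + (3u - 30) = 5u - 20
Result: (5u - 20)/[(u - 10)(u + 5)]


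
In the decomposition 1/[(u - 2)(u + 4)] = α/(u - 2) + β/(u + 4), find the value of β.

Cover-up at u = -4: β = 1/(-4 - 2) = -1/6


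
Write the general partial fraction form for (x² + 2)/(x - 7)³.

Repeated linear factor (power 3): P/(x - 7) + Q/(x - 7)² + R/(x - 7)³


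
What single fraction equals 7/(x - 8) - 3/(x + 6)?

Common denominator (x - 8)(x + 6). Numerator: 7(x + 6) - 3(x - 8) = (7x + 42) - (3x - 24) = 4x + 66
Result: (4x + 66)/[(x - 8)(x + 6)]


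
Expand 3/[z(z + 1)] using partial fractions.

3/z(z + 1) = A/z + B/(z + 1). A = 3/(0 + 1) = 3, B = 3/(-1 - 0) = -3
Result: 3/z - 3/(z + 1)


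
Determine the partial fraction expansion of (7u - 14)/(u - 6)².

(7u - 14) = A(u - 6) + B. At u = 6: B = 7·6 - 14 = 28. Coeff of u: A = 7
Result: 7/(u - 6) + 28/(u - 6)²


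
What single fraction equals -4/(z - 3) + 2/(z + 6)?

Common denominator (z - 3)(z + 6). Numerator: -4(z + 6) + 2(z - 3) = (-4z - 24) + (2z - 6) = -2z - 30
Result: (-2z - 30)/[(z - 3)(z + 6)]


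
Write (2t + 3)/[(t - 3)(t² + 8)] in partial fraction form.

At t=3: α = (2·3 + 3)/(3² + 8) = 9/17. β = -α = -9/17, γ = 2 - 3·α = 7/17
Result: (9/17)/(t - 3) - ((9/17)t - 7/17)/(t² + 8)


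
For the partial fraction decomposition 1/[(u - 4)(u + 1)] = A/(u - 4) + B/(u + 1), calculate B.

Cover-up at u = -1: B = 1/(-1 - 4) = -1/5


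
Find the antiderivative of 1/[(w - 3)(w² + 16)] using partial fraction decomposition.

Cover-up at w=3: α = 1/(3²+16) = 1/25. Coeff matching: β = -1/25, γ = -3/25. Decomposition: (1/25)/(w - 3) - ((1/25)w + 3/25)/(w² + 16). Integrate: linear → ln, quadratic → (1/2)ln + arctan: (1/25) ln|(w - 3)| - (1/50) ln(w² + 16) - (3/100) arctan(w/4) + C


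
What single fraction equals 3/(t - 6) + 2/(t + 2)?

Common denominator (t - 6)(t + 2). Numerator: 3(t + 2) + 2(t - 6) = (3t + 6) + (2t - 12) = 5t - 6
Result: (5t - 6)/[(t - 6)(t + 2)]


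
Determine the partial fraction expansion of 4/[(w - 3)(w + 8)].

4/(w - 3)(w + 8) = A/(w - 3) + B/(w + 8). A = 4/(3 + 8) = 4/11, B = 4/(-8 - 3) = -4/11
Result: (4/11)/(w - 3) - (4/11)/(w + 8)


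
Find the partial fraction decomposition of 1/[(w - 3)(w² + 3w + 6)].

Cover-up at w = 3: A = 1/(3² + 3·3 + 6) = 1/24. Then B = -A = -1/24, C = -A·(3 + 3) = -1/4
Result: (1/24)/(w - 3) - ((1/24)w + 1/4)/(w² + 3w + 6)


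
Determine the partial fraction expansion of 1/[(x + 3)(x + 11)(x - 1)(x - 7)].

Using Heaviside cover-up: (1/320)/(x + 3) - (1/1728)/(x + 11) - (1/288)/(x - 1) + (1/1080)/(x - 7)


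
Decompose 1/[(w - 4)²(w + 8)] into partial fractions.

Cover-up at w=-8: R = 1/(-8 - 4)² = 1/144. Cover-up at w=4: Q = 1/(4 + 8) = 1/12. Comparing w² coeff: P = -R = -1/144
Result: (-1/144)/(w - 4) + (1/12)/(w - 4)² + (1/144)/(w + 8)


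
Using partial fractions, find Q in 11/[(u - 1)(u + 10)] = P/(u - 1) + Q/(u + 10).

Cover-up at u = -10: Q = 11/(-10 - 1) = -11/11 = -1


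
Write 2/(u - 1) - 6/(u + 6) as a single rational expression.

Common denominator (u - 1)(u + 6). Numerator: 2(u + 6) - 6(u - 1) = (2u + 12) - (6u - 6) = -4u + 18
Result: (-4u + 18)/[(u - 1)(u + 6)]


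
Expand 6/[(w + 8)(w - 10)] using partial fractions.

6/(w + 8)(w - 10) = A/(w + 8) + B/(w - 10). A = 6/(-8 - 10) = -1/3, B = 6/(10 + 8) = 1/3
Result: (-1/3)/(w + 8) + (1/3)/(w - 10)


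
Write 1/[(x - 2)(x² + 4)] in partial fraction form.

Cover-up at x = 2: α = 1/(2² + 4) = 1/8. Then β = -α = -1/8, γ = -α·(0 + 2) = -1/4
Result: (1/8)/(x - 2) - ((1/8)x + 1/4)/(x² + 4)


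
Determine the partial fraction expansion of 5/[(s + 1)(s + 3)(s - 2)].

Using cover-up method: α = -5/6, β = 1/2, γ = 1/3
Result: (-5/6)/(s + 1) + (1/2)/(s + 3) + (1/3)/(s - 2)


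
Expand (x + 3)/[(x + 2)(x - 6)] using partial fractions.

At x=-2: P = (1·(-2) + 3)/(-2 - 6) = -1/8. At x=6: Q = (1·6 + 3)/(6 + 2) = 9/8
Result: (-1/8)/(x + 2) + (9/8)/(x - 6)


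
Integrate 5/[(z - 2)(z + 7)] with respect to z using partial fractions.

Decompose: 5/[(z - 2)(z + 7)] = (5/9)/(z - 2) - (5/9)/(z + 7). Integrate each term: (5/9) ln|(z - 2)| - (5/9) ln|(z + 7)| + C


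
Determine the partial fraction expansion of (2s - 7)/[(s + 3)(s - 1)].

At s=-3: P = (2·(-3) - 7)/(-3 - 1) = 13/4. At s=1: Q = (2·1 - 7)/(1 + 3) = -5/4
Result: (13/4)/(s + 3) - (5/4)/(s - 1)


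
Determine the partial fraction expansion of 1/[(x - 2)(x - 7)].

1/(x - 2)(x - 7) = α/(x - 2) + β/(x - 7). α = 1/(2 - 7) = -1/5, β = 1/(7 - 2) = 1/5
Result: (-1/5)/(x - 2) + (1/5)/(x - 7)


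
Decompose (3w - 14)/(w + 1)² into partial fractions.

(3w - 14) = P(w + 1) + Q. At w = -1: Q = 3·(-1) - 14 = -17. Coeff of w: P = 3
Result: 3/(w + 1) - 17/(w + 1)²


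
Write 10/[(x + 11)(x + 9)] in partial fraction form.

10/(x + 11)(x + 9) = P/(x + 11) + Q/(x + 9). P = 10/(-11 + 9) = -5, Q = 10/(-9 + 11) = 5
Result: -5/(x + 11) + 5/(x + 9)


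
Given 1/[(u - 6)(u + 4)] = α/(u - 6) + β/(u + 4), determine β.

Cover-up at u = -4: β = 1/(-4 - 6) = -1/10


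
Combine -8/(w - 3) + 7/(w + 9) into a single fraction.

Common denominator (w - 3)(w + 9). Numerator: -8(w + 9) + 7(w - 3) = (-8w - 72) + (7w - 21) = -w - 93
Result: (-w - 93)/[(w - 3)(w + 9)]


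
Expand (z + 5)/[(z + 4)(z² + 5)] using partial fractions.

At z=-4: P = (1·(-4) + 5)/((-4)² + 5) = 1/21. Q = -P = -1/21, R = 1 - (-4)·P = 25/21
Result: (1/21)/(z + 4) - ((1/21)z - 25/21)/(z² + 5)


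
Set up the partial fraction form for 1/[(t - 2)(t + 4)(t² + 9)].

Two linear + quadratic: P/(t - 2) + Q/(t + 4) + (Rt + S)/(t² + 9)


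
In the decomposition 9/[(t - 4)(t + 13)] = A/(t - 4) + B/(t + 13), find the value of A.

Cover-up at t = 4: A = 9/(4 + 13) = 9/17


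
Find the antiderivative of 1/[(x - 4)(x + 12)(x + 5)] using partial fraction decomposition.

Cover-up: A = 1/144, B = 1/112, C = -1/63. Decomposition: (1/144)/(x - 4) + (1/112)/(x + 12) - (1/63)/(x + 5). Integrate each term: (1/144) ln|(x - 4)| + (1/112) ln|(x + 12)| - (1/63) ln|(x + 5)| + C


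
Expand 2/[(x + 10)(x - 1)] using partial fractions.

2/(x + 10)(x - 1) = P/(x + 10) + Q/(x - 1). P = 2/(-10 - 1) = -2/11, Q = 2/(1 + 10) = 2/11
Result: (-2/11)/(x + 10) + (2/11)/(x - 1)


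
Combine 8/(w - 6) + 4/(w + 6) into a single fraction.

Common denominator (w - 6)(w + 6). Numerator: 8(w + 6) + 4(w - 6) = (8w + 48) + (4w - 24) = 12w + 24
Result: (12w + 24)/[(w - 6)(w + 6)]


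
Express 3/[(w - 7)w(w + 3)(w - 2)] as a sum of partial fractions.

Using Heaviside cover-up: (3/350)/(w - 7) + (1/14)/w - (1/50)/(w + 3) - (3/50)/(w - 2)


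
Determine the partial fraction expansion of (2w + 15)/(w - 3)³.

(2w + 15) = α(w - 3)² + β(w - 3) + γ. At w = 3: γ = 2·3 + 15 = 21. Coefficients: α = 0, β = 2
Result: 2/(w - 3)² + 21/(w - 3)³


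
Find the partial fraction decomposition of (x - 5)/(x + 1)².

(x - 5) = P(x + 1) + Q. At x = -1: Q = 1·(-1) - 5 = -6. Coeff of x: P = 1
Result: 1/(x + 1) - 6/(x + 1)²


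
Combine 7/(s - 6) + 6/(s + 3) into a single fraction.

Common denominator (s - 6)(s + 3). Numerator: 7(s + 3) + 6(s - 6) = (7s + 21) + (6s - 36) = 13s - 15
Result: (13s - 15)/[(s - 6)(s + 3)]


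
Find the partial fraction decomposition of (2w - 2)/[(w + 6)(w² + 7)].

At w=-6: A = (2·(-6) - 2)/((-6)² + 7) = -14/43. B = -A = 14/43, C = 2 - (-6)·A = 2/43
Result: (-14/43)/(w + 6) + ((14/43)w + 2/43)/(w² + 7)


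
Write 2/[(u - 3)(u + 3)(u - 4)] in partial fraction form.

Using cover-up method: P = -1/3, Q = 1/21, R = 2/7
Result: (-1/3)/(u - 3) + (1/21)/(u + 3) + (2/7)/(u - 4)


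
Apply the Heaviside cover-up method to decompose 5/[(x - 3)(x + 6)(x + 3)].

Cover (x - 3), x=3: A = 5/[(3 + 6)(3 + 3)] = 5/54. Cover (x + 6), x=-6: B = 5/[(-6 - 3)(-6 + 3)] = 5/27. Cover (x + 3), x=-3: C = 5/[(-3 - 3)(-3 + 6)] = -5/18.
Result: (5/54)/(x - 3) + (5/27)/(x + 6) - (5/18)/(x + 3)


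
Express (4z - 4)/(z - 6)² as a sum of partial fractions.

(4z - 4) = α(z - 6) + β. At z = 6: β = 4·6 - 4 = 20. Coeff of z: α = 4
Result: 4/(z - 6) + 20/(z - 6)²


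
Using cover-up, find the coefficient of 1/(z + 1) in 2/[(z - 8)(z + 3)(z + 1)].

Cover (z + 1), set z=-1: 2/[(-1 - 8)(-1 + 3)] = -1/9


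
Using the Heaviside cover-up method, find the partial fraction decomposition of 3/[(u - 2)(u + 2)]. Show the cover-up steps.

Cover (u - 2): set u=2, get P = 3/(2 + 2) = 3/4. Cover (u + 2): set u=-2, get Q = 3/(-2 - 2) = -3/4.
Result: (3/4)/(u - 2) - (3/4)/(u + 2)


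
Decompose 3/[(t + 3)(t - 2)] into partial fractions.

3/(t + 3)(t - 2) = P/(t + 3) + Q/(t - 2). P = 3/(-3 - 2) = -3/5, Q = 3/(2 + 3) = 3/5
Result: (-3/5)/(t + 3) + (3/5)/(t - 2)


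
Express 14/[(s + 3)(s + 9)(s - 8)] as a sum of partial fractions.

Using cover-up method: α = -7/33, β = 7/51, γ = 14/187
Result: (-7/33)/(s + 3) + (7/51)/(s + 9) + (14/187)/(s - 8)


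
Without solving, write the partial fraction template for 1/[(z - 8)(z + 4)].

Distinct linear factors: α/(z - 8) + β/(z + 4)


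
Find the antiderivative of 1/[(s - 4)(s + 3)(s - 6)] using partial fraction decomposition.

Cover-up: α = -1/14, β = 1/63, γ = 1/18. Decomposition: (-1/14)/(s - 4) + (1/63)/(s + 3) + (1/18)/(s - 6). Integrate each term: (-1/14) ln|(s - 4)| + (1/63) ln|(s + 3)| + (1/18) ln|(s - 6)| + C


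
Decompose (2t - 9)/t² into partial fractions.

(2t - 9) = αt + β. At t = 0: β = 2·0 - 9 = -9. Coeff of t: α = 2
Result: 2/t - 9/t²


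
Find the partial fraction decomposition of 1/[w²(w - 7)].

Cover-up at w=7: γ = 1/(7 - 0)² = 1/49. Cover-up at w=0: β = 1/(0 - 7) = -1/7. Comparing w² coeff: α = -γ = -1/49
Result: (-1/49)/w - (1/7)/w² + (1/49)/(w - 7)


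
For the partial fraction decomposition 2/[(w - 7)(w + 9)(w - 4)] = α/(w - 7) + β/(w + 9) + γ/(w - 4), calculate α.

Cover-up at w = 7: α = 2/[(7 + 9)(7 - 4)] = 2/[(16)(3)] = 2/48 = 1/24


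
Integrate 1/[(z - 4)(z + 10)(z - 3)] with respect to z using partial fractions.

Cover-up: A = 1/14, B = 1/182, C = -1/13. Decomposition: (1/14)/(z - 4) + (1/182)/(z + 10) - (1/13)/(z - 3). Integrate each term: (1/14) ln|(z - 4)| + (1/182) ln|(z + 10)| - (1/13) ln|(z - 3)| + C


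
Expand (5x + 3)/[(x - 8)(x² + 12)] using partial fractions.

At x=8: P = (5·8 + 3)/(8² + 12) = 43/76. Q = -P = -43/76, R = 5 - 8·P = 9/19
Result: (43/76)/(x - 8) - ((43/76)x - 9/19)/(x² + 12)


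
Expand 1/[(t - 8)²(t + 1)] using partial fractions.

Cover-up at t=-1: γ = 1/(-1 - 8)² = 1/81. Cover-up at t=8: β = 1/(8 + 1) = 1/9. Comparing t² coeff: α = -γ = -1/81
Result: (-1/81)/(t - 8) + (1/9)/(t - 8)² + (1/81)/(t + 1)


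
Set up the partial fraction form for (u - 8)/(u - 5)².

Repeated linear factor: α/(u - 5) + β/(u - 5)²


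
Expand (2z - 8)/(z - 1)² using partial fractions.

(2z - 8) = α(z - 1) + β. At z = 1: β = 2·1 - 8 = -6. Coeff of z: α = 2
Result: 2/(z - 1) - 6/(z - 1)²


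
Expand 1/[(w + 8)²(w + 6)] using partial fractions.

Cover-up at w=-6: C = 1/(-6 + 8)² = 1/4. Cover-up at w=-8: B = 1/(-8 + 6) = -1/2. Comparing w² coeff: A = -C = -1/4
Result: (-1/4)/(w + 8) - (1/2)/(w + 8)² + (1/4)/(w + 6)


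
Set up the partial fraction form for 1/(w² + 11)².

Repeated quadratic factor: (Pw + Q)/(w² + 11) + (Rw + S)/(w² + 11)²


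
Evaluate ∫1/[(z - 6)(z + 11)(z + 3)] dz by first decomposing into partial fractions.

Cover-up: A = 1/153, B = 1/136, C = -1/72. Decomposition: (1/153)/(z - 6) + (1/136)/(z + 11) - (1/72)/(z + 3). Integrate each term: (1/153) ln|(z - 6)| + (1/136) ln|(z + 11)| - (1/72) ln|(z + 3)| + C


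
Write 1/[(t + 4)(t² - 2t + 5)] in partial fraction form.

Cover-up at t = -4: α = 1/((-4)² - 2·(-4) + 5) = 1/29. Then β = -α = -1/29, γ = -α·(-2 - 4) = 6/29
Result: (1/29)/(t + 4) - ((1/29)t - 6/29)/(t² - 2t + 5)


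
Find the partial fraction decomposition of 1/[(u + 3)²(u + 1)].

Cover-up at u=-1: γ = 1/(-1 + 3)² = 1/4. Cover-up at u=-3: β = 1/(-3 + 1) = -1/2. Comparing u² coeff: α = -γ = -1/4
Result: (-1/4)/(u + 3) - (1/2)/(u + 3)² + (1/4)/(u + 1)


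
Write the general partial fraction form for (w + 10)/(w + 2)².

Repeated linear factor: A/(w + 2) + B/(w + 2)²


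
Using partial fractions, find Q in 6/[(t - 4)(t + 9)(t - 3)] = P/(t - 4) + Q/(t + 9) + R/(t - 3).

Cover-up at t = -9: Q = 6/[(-9 - 4)(-9 - 3)] = 6/[(-13)(-12)] = 6/156 = 1/26


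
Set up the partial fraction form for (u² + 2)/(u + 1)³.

Repeated linear factor (power 3): P/(u + 1) + Q/(u + 1)² + R/(u + 1)³


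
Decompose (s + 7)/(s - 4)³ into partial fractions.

(s + 7) = A(s - 4)² + B(s - 4) + C. At s = 4: C = 1·4 + 7 = 11. Coefficients: A = 0, B = 1
Result: 1/(s - 4)² + 11/(s - 4)³


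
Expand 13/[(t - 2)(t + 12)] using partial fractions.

13/(t - 2)(t + 12) = α/(t - 2) + β/(t + 12). α = 13/(2 + 12) = 13/14, β = 13/(-12 - 2) = -13/14
Result: (13/14)/(t - 2) - (13/14)/(t + 12)


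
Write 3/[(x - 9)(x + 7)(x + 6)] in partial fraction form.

Using cover-up method: A = 1/80, B = 3/16, C = -1/5
Result: (1/80)/(x - 9) + (3/16)/(x + 7) - (1/5)/(x + 6)


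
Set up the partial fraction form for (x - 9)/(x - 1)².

Repeated linear factor: P/(x - 1) + Q/(x - 1)²


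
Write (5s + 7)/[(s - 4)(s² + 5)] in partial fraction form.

At s=4: P = (5·4 + 7)/(4² + 5) = 9/7. Q = -P = -9/7, R = 5 - 4·P = -1/7
Result: (9/7)/(s - 4) - ((9/7)s + 1/7)/(s² + 5)


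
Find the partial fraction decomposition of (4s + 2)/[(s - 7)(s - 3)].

At s=7: A = (4·7 + 2)/(7 - 3) = 15/2. At s=3: B = (4·3 + 2)/(3 - 7) = -7/2
Result: (15/2)/(s - 7) - (7/2)/(s - 3)


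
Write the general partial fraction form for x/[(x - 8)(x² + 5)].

Linear + irreducible quadratic: α/(x - 8) + (βx + γ)/(x² + 5)


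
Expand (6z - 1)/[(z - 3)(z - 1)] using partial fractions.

At z=3: P = (6·3 - 1)/(3 - 1) = 17/2. At z=1: Q = (6·1 - 1)/(1 - 3) = -5/2
Result: (17/2)/(z - 3) - (5/2)/(z - 1)


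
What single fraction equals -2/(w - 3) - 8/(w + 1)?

Common denominator (w - 3)(w + 1). Numerator: -2(w + 1) - 8(w - 3) = (-2w - 2) - (8w - 24) = -10w + 22
Result: (-10w + 22)/[(w - 3)(w + 1)]


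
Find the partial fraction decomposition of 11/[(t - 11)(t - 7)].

11/(t - 11)(t - 7) = A/(t - 11) + B/(t - 7). A = 11/(11 - 7) = 11/4, B = 11/(7 - 11) = -11/4
Result: (11/4)/(t - 11) - (11/4)/(t - 7)


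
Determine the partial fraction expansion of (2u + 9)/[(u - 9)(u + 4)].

At u=9: P = (2·9 + 9)/(9 + 4) = 27/13. At u=-4: Q = (2·(-4) + 9)/(-4 - 9) = -1/13
Result: (27/13)/(u - 9) - (1/13)/(u + 4)


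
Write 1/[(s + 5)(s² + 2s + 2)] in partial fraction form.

Cover-up at s = -5: P = 1/((-5)² + 2·(-5) + 2) = 1/17. Then Q = -P = -1/17, R = -P·(2 - 5) = 3/17
Result: (1/17)/(s + 5) - ((1/17)s - 3/17)/(s² + 2s + 2)


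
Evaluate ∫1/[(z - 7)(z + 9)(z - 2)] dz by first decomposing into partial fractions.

Cover-up: α = 1/80, β = 1/176, γ = -1/55. Decomposition: (1/80)/(z - 7) + (1/176)/(z + 9) - (1/55)/(z - 2). Integrate each term: (1/80) ln|(z - 7)| + (1/176) ln|(z + 9)| - (1/55) ln|(z - 2)| + C


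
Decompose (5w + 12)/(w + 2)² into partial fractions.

(5w + 12) = A(w + 2) + B. At w = -2: B = 5·(-2) + 12 = 2. Coeff of w: A = 5
Result: 5/(w + 2) + 2/(w + 2)²


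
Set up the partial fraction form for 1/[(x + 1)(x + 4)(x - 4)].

Three distinct linear factors: A/(x + 1) + B/(x + 4) + C/(x - 4)


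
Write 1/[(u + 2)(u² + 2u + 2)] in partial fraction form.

Cover-up at u = -2: A = 1/((-2)² + 2·(-2) + 2) = 1/2. Then B = -A = -1/2, C = -A·(2 - 2) = 0
Result: (1/2)/(u + 2) - ((1/2)u)/(u² + 2u + 2)


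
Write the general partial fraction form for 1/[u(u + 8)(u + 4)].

Three distinct linear factors: A/u + B/(u + 8) + C/(u + 4)


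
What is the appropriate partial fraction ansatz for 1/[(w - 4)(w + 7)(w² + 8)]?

Two linear + quadratic: P/(w - 4) + Q/(w + 7) + (Rw + S)/(w² + 8)


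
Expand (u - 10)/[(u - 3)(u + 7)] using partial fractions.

At u=3: α = (1·3 - 10)/(3 + 7) = -7/10. At u=-7: β = (1·(-7) - 10)/(-7 - 3) = 17/10
Result: (-7/10)/(u - 3) + (17/10)/(u + 7)


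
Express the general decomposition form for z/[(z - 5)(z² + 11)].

Linear + irreducible quadratic: α/(z - 5) + (βz + γ)/(z² + 11)


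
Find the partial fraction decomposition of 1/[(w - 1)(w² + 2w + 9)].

Cover-up at w = 1: α = 1/(1² + 2·1 + 9) = 1/12. Then β = -α = -1/12, γ = -α·(2 + 1) = -1/4
Result: (1/12)/(w - 1) - ((1/12)w + 1/4)/(w² + 2w + 9)


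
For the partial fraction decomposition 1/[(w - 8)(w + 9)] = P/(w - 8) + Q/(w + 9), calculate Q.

Cover-up at w = -9: Q = 1/(-9 - 8) = -1/17


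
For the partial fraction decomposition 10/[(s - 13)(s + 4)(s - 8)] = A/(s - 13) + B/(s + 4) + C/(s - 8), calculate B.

Cover-up at s = -4: B = 10/[(-4 - 13)(-4 - 8)] = 10/[(-17)(-12)] = 10/204 = 5/102


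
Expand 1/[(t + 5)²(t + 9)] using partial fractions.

Cover-up at t=-9: γ = 1/(-9 + 5)² = 1/16. Cover-up at t=-5: β = 1/(-5 + 9) = 1/4. Comparing t² coeff: α = -γ = -1/16
Result: (-1/16)/(t + 5) + (1/4)/(t + 5)² + (1/16)/(t + 9)


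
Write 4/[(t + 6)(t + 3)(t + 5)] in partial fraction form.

Using cover-up method: α = 4/3, β = 2/3, γ = -2
Result: (4/3)/(t + 6) + (2/3)/(t + 3) - 2/(t + 5)


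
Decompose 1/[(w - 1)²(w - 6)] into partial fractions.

Cover-up at w=6: C = 1/(6 - 1)² = 1/25. Cover-up at w=1: B = 1/(1 - 6) = -1/5. Comparing w² coeff: A = -C = -1/25
Result: (-1/25)/(w - 1) - (1/5)/(w - 1)² + (1/25)/(w - 6)


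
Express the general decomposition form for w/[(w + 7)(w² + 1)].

Linear + irreducible quadratic: α/(w + 7) + (βw + γ)/(w² + 1)


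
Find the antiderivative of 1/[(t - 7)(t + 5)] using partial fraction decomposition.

Decompose: 1/[(t - 7)(t + 5)] = (1/12)/(t - 7) - (1/12)/(t + 5). Integrate each term: (1/12) ln|(t - 7)| - (1/12) ln|(t + 5)| + C


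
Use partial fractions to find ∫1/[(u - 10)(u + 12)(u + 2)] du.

Cover-up: α = 1/264, β = 1/220, γ = -1/120. Decomposition: (1/264)/(u - 10) + (1/220)/(u + 12) - (1/120)/(u + 2). Integrate each term: (1/264) ln|(u - 10)| + (1/220) ln|(u + 12)| - (1/120) ln|(u + 2)| + C


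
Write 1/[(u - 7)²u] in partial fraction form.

Cover-up at u=0: γ = 1/(0 - 7)² = 1/49. Cover-up at u=7: β = 1/(7 - 0) = 1/7. Comparing u² coeff: α = -γ = -1/49
Result: (-1/49)/(u - 7) + (1/7)/(u - 7)² + (1/49)/u


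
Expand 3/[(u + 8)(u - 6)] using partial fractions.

3/(u + 8)(u - 6) = P/(u + 8) + Q/(u - 6). P = 3/(-8 - 6) = -3/14, Q = 3/(6 + 8) = 3/14
Result: (-3/14)/(u + 8) + (3/14)/(u - 6)


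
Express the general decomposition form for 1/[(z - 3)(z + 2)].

Distinct linear factors: P/(z - 3) + Q/(z + 2)


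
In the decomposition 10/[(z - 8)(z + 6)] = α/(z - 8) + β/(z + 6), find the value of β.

Cover-up at z = -6: β = 10/(-6 - 8) = -10/14 = -5/7


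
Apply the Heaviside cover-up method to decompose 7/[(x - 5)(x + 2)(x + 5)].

Cover (x - 5), x=5: P = 7/[(5 + 2)(5 + 5)] = 1/10. Cover (x + 2), x=-2: Q = 7/[(-2 - 5)(-2 + 5)] = -1/3. Cover (x + 5), x=-5: R = 7/[(-5 - 5)(-5 + 2)] = 7/30.
Result: (1/10)/(x - 5) - (1/3)/(x + 2) + (7/30)/(x + 5)


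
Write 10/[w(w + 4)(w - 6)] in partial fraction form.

Using cover-up method: α = -5/12, β = 1/4, γ = 1/6
Result: (-5/12)/w + (1/4)/(w + 4) + (1/6)/(w - 6)


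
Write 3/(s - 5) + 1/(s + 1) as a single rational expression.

Common denominator (s - 5)(s + 1). Numerator: 3(s + 1) + 1(s - 5) = (3s + 3) + (s - 5) = 4s - 2
Result: (4s - 2)/[(s - 5)(s + 1)]


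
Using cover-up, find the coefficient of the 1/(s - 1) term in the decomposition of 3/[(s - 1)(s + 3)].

Cover (s - 1), set s=1: 3/((s + 3) at s=1) = 3/(4) = 3/4


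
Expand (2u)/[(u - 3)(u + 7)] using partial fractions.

At u=3: α = (2·3 + 0)/(3 + 7) = 3/5. At u=-7: β = (2·(-7) + 0)/(-7 - 3) = 7/5
Result: (3/5)/(u - 3) + (7/5)/(u + 7)


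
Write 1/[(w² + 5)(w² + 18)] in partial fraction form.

Coefficient matching gives α = γ = 0, β = 1/(18-5) = 1/13, δ = -β = -1/13
Result: (1/13)/(w² + 5) - (1/13)/(w² + 18)


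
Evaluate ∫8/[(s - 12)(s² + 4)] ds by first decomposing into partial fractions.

Cover-up at s=12: α = 8/(12²+4) = 2/37. Coeff matching: β = -2/37, γ = -24/37. Decomposition: (2/37)/(s - 12) - ((2/37)s + 24/37)/(s² + 4). Integrate: linear → ln, quadratic → (1/2)ln + arctan: (2/37) ln|(s - 12)| - (1/37) ln(s² + 4) - (12/37) arctan(s/2) + C


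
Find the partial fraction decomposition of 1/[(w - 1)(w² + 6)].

Cover-up at w = 1: A = 1/(1² + 6) = 1/7. Then B = -A = -1/7, C = -A·(0 + 1) = -1/7
Result: (1/7)/(w - 1) - ((1/7)w + 1/7)/(w² + 6)


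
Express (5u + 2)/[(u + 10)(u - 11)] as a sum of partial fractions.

At u=-10: P = (5·(-10) + 2)/(-10 - 11) = 16/7. At u=11: Q = (5·11 + 2)/(11 + 10) = 19/7
Result: (16/7)/(u + 10) + (19/7)/(u - 11)


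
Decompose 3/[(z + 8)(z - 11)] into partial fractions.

3/(z + 8)(z - 11) = P/(z + 8) + Q/(z - 11). P = 3/(-8 - 11) = -3/19, Q = 3/(11 + 8) = 3/19
Result: (-3/19)/(z + 8) + (3/19)/(z - 11)


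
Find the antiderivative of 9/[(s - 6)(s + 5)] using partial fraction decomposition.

Decompose: 9/[(s - 6)(s + 5)] = (9/11)/(s - 6) - (9/11)/(s + 5). Integrate each term: (9/11) ln|(s - 6)| - (9/11) ln|(s + 5)| + C


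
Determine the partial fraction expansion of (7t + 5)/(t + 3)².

(7t + 5) = A(t + 3) + B. At t = -3: B = 7·(-3) + 5 = -16. Coeff of t: A = 7
Result: 7/(t + 3) - 16/(t + 3)²


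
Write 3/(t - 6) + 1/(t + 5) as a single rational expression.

Common denominator (t - 6)(t + 5). Numerator: 3(t + 5) + 1(t - 6) = (3t + 15) + (t - 6) = 4t + 9
Result: (4t + 9)/[(t - 6)(t + 5)]


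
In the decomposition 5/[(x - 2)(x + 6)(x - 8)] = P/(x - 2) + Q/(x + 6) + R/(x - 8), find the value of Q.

Cover-up at x = -6: Q = 5/[(-6 - 2)(-6 - 8)] = 5/[(-8)(-14)] = 5/112


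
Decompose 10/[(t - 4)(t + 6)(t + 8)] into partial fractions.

Using cover-up method: A = 1/12, B = -1/2, C = 5/12
Result: (1/12)/(t - 4) - (1/2)/(t + 6) + (5/12)/(t + 8)


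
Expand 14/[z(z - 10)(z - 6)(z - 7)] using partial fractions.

Using Heaviside cover-up: (-1/30)/z + (7/60)/(z - 10) + (7/12)/(z - 6) - (2/3)/(z - 7)


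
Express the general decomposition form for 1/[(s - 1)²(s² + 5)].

Repeated linear + quadratic: A/(s - 1) + B/(s - 1)² + (Cs + D)/(s² + 5)


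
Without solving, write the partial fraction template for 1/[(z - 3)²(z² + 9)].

Repeated linear + quadratic: A/(z - 3) + B/(z - 3)² + (Cz + D)/(z² + 9)


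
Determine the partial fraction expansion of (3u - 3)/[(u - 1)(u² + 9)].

At u=1: A = (3·1 - 3)/(1² + 9) = 0. B = -A = 0, C = 3 - 1·A = 3
Result: (3)/(u² + 9)


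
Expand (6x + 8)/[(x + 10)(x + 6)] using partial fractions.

At x=-10: P = (6·(-10) + 8)/(-10 + 6) = 13. At x=-6: Q = (6·(-6) + 8)/(-6 + 10) = -7
Result: 13/(x + 10) - 7/(x + 6)


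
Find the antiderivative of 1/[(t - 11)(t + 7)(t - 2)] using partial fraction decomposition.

Cover-up: A = 1/162, B = 1/162, C = -1/81. Decomposition: (1/162)/(t - 11) + (1/162)/(t + 7) - (1/81)/(t - 2). Integrate each term: (1/162) ln|(t - 11)| + (1/162) ln|(t + 7)| - (1/81) ln|(t - 2)| + C


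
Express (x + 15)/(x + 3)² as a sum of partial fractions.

(x + 15) = α(x + 3) + β. At x = -3: β = 1·(-3) + 15 = 12. Coeff of x: α = 1
Result: 1/(x + 3) + 12/(x + 3)²


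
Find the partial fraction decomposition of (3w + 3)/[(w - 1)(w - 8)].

At w=1: P = (3·1 + 3)/(1 - 8) = -6/7. At w=8: Q = (3·8 + 3)/(8 - 1) = 27/7
Result: (-6/7)/(w - 1) + (27/7)/(w - 8)


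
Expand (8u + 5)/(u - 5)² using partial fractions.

(8u + 5) = P(u - 5) + Q. At u = 5: Q = 8·5 + 5 = 45. Coeff of u: P = 8
Result: 8/(u - 5) + 45/(u - 5)²


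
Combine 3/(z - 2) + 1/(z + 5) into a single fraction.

Common denominator (z - 2)(z + 5). Numerator: 3(z + 5) + 1(z - 2) = (3z + 15) + (z - 2) = 4z + 13
Result: (4z + 13)/[(z - 2)(z + 5)]


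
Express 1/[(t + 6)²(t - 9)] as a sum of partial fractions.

Cover-up at t=9: R = 1/(9 + 6)² = 1/225. Cover-up at t=-6: Q = 1/(-6 - 9) = -1/15. Comparing t² coeff: P = -R = -1/225
Result: (-1/225)/(t + 6) - (1/15)/(t + 6)² + (1/225)/(t - 9)


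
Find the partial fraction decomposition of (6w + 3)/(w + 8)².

(6w + 3) = P(w + 8) + Q. At w = -8: Q = 6·(-8) + 3 = -45. Coeff of w: P = 6
Result: 6/(w + 8) - 45/(w + 8)²


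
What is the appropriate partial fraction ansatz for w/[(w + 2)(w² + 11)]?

Linear + irreducible quadratic: α/(w + 2) + (βw + γ)/(w² + 11)


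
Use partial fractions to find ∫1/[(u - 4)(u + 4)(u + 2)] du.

Cover-up: α = 1/48, β = 1/16, γ = -1/12. Decomposition: (1/48)/(u - 4) + (1/16)/(u + 4) - (1/12)/(u + 2). Integrate each term: (1/48) ln|(u - 4)| + (1/16) ln|(u + 4)| - (1/12) ln|(u + 2)| + C


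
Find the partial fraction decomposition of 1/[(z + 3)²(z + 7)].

Cover-up at z=-7: γ = 1/(-7 + 3)² = 1/16. Cover-up at z=-3: β = 1/(-3 + 7) = 1/4. Comparing z² coeff: α = -γ = -1/16
Result: (-1/16)/(z + 3) + (1/4)/(z + 3)² + (1/16)/(z + 7)


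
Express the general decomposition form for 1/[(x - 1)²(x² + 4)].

Repeated linear + quadratic: α/(x - 1) + β/(x - 1)² + (γx + δ)/(x² + 4)


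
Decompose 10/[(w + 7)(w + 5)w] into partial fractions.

Using cover-up method: α = 5/7, β = -1, γ = 2/7
Result: (5/7)/(w + 7) - 1/(w + 5) + (2/7)/w


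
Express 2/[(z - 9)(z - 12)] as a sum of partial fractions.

2/(z - 9)(z - 12) = A/(z - 9) + B/(z - 12). A = 2/(9 - 12) = -2/3, B = 2/(12 - 9) = 2/3
Result: (-2/3)/(z - 9) + (2/3)/(z - 12)


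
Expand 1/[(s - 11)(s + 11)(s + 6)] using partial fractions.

Using cover-up method: A = 1/374, B = 1/110, C = -1/85
Result: (1/374)/(s - 11) + (1/110)/(s + 11) - (1/85)/(s + 6)


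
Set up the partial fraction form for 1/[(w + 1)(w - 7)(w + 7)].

Three distinct linear factors: α/(w + 1) + β/(w - 7) + γ/(w + 7)


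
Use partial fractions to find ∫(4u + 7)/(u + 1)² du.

Decompose: A = 4, B = 4·(-1) + 7 = 3, so (4u + 7)/(u + 1)² = 4/(u + 1) + 3/(u + 1)². Integrate: ∫ A/(u + 1) du = 4 ln|(u + 1)|; ∫ B/(u + 1)² du = -3/(u + 1). Sum: 4 ln|(u + 1)| - 3/(u + 1) + C


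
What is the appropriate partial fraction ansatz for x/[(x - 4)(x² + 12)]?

Linear + irreducible quadratic: α/(x - 4) + (βx + γ)/(x² + 12)


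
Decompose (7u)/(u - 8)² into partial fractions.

(7u) = A(u - 8) + B. At u = 8: B = 7·8 + 0 = 56. Coeff of u: A = 7
Result: 7/(u - 8) + 56/(u - 8)²


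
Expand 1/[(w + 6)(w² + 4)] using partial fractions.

Cover-up at w = -6: A = 1/((-6)² + 4) = 1/40. Then B = -A = -1/40, C = -A·(0 - 6) = 3/20
Result: (1/40)/(w + 6) - ((1/40)w - 3/20)/(w² + 4)


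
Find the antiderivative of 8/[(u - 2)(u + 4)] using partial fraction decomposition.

Decompose: 8/[(u - 2)(u + 4)] = (4/3)/(u - 2) - (4/3)/(u + 4). Integrate each term: (4/3) ln|(u - 2)| - (4/3) ln|(u + 4)| + C


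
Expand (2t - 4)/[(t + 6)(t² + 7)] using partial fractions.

At t=-6: A = (2·(-6) - 4)/((-6)² + 7) = -16/43. B = -A = 16/43, C = 2 - (-6)·A = -10/43
Result: (-16/43)/(t + 6) + ((16/43)t - 10/43)/(t² + 7)


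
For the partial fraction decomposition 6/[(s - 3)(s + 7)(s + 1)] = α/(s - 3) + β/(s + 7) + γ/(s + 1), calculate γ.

Cover-up at s = -1: γ = 6/[(-1 - 3)(-1 + 7)] = 6/[(-4)(6)] = -6/24 = -1/4


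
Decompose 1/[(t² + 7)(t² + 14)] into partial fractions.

Coefficient matching gives P = R = 0, Q = 1/(14-7) = 1/7, S = -Q = -1/7
Result: (1/7)/(t² + 7) - (1/7)/(t² + 14)


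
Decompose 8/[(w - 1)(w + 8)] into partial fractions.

8/(w - 1)(w + 8) = P/(w - 1) + Q/(w + 8). P = 8/(1 + 8) = 8/9, Q = 8/(-8 - 1) = -8/9
Result: (8/9)/(w - 1) - (8/9)/(w + 8)


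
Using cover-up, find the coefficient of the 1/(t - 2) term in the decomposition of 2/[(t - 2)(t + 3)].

Cover (t - 2), set t=2: 2/((t + 3) at t=2) = 2/(5) = 2/5


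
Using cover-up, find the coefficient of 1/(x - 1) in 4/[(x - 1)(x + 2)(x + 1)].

Cover (x - 1), set x=1: 4/[(1 + 2)(1 + 1)] = 2/3


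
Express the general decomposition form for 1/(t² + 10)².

Repeated quadratic factor: (At + B)/(t² + 10) + (Ct + D)/(t² + 10)²


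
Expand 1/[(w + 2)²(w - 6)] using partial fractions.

Cover-up at w=6: γ = 1/(6 + 2)² = 1/64. Cover-up at w=-2: β = 1/(-2 - 6) = -1/8. Comparing w² coeff: α = -γ = -1/64
Result: (-1/64)/(w + 2) - (1/8)/(w + 2)² + (1/64)/(w - 6)


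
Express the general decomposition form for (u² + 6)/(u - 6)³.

Repeated linear factor (power 3): P/(u - 6) + Q/(u - 6)² + R/(u - 6)³


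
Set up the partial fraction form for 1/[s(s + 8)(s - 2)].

Three distinct linear factors: P/s + Q/(s + 8) + R/(s - 2)


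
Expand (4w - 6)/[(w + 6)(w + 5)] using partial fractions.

At w=-6: A = (4·(-6) - 6)/(-6 + 5) = 30. At w=-5: B = (4·(-5) - 6)/(-5 + 6) = -26
Result: 30/(w + 6) - 26/(w + 5)


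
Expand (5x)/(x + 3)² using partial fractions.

(5x) = P(x + 3) + Q. At x = -3: Q = 5·(-3) + 0 = -15. Coeff of x: P = 5
Result: 5/(x + 3) - 15/(x + 3)²


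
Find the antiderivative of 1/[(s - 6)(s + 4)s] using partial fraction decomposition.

Cover-up: α = 1/60, β = 1/40, γ = -1/24. Decomposition: (1/60)/(s - 6) + (1/40)/(s + 4) - (1/24)/s. Integrate each term: (1/60) ln|(s - 6)| + (1/40) ln|(s + 4)| - (1/24) ln|s| + C


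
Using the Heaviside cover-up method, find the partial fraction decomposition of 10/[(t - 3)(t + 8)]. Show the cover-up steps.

Cover (t - 3): set t=3, get α = 10/(3 + 8) = 10/11. Cover (t + 8): set t=-8, get β = 10/(-8 - 3) = -10/11.
Result: (10/11)/(t - 3) - (10/11)/(t + 8)


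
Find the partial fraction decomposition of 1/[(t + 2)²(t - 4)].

Cover-up at t=4: R = 1/(4 + 2)² = 1/36. Cover-up at t=-2: Q = 1/(-2 - 4) = -1/6. Comparing t² coeff: P = -R = -1/36
Result: (-1/36)/(t + 2) - (1/6)/(t + 2)² + (1/36)/(t - 4)


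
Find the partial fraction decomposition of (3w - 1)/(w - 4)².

(3w - 1) = α(w - 4) + β. At w = 4: β = 3·4 - 1 = 11. Coeff of w: α = 3
Result: 3/(w - 4) + 11/(w - 4)²


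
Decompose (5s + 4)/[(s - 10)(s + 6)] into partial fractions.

At s=10: P = (5·10 + 4)/(10 + 6) = 27/8. At s=-6: Q = (5·(-6) + 4)/(-6 - 10) = 13/8
Result: (27/8)/(s - 10) + (13/8)/(s + 6)


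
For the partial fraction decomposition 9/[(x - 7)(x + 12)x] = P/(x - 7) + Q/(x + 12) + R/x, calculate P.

Cover-up at x = 7: P = 9/[(7 + 12)(7 - 0)] = 9/[(19)(7)] = 9/133


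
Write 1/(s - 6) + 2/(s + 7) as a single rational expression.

Common denominator (s - 6)(s + 7). Numerator: 1(s + 7) + 2(s - 6) = (s + 7) + (2s - 12) = 3s - 5
Result: (3s - 5)/[(s - 6)(s + 7)]
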